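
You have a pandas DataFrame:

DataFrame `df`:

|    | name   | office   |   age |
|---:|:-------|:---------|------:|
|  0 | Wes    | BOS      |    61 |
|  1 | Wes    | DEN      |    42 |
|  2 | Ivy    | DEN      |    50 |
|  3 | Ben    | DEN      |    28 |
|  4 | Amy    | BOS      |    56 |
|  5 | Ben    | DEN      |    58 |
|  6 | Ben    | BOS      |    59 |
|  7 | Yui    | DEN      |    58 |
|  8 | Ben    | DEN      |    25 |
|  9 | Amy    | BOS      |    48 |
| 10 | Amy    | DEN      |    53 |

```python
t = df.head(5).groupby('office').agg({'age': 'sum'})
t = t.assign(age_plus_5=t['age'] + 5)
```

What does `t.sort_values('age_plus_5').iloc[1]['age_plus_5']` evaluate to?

take first 5 rows:
  name office  age
0  Wes    BOS   61
1  Wes    DEN   42
2  Ivy    DEN   50
3  Ben    DEN   28
4  Amy    BOS   56
group by office, sum of age:
        age
office     
BOS     117
DEN     120
add column age_plus_5 = t['age'] + 5:
        age  age_plus_5
office                 
BOS     117         122
DEN     120         125
sort by age_plus_5:
        age  age_plus_5
office                 
BOS     117         122
DEN     120         125

125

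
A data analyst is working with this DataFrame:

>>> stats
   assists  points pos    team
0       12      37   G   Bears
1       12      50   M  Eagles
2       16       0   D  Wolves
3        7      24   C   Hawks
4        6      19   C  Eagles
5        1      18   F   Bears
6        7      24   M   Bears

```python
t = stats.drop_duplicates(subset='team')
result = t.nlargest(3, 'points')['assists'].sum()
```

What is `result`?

drop duplicate team (keep=first):
   assists  points pos    team
0       12      37   G   Bears
1       12      50   M  Eagles
2       16       0   D  Wolves
3        7      24   C   Hawks
take 3 rows with largest points:
   assists  points pos    team
1       12      50   M  Eagles
0       12      37   G   Bears
3        7      24   C   Hawks

31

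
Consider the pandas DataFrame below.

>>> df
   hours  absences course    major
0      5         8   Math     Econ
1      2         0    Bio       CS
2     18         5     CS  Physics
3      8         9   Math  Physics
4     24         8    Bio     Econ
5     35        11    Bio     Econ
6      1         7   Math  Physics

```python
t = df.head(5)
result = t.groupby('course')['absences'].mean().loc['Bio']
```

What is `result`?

4.0

take first 5 rows:
   hours  absences course    major
0      5         8   Math     Econ
1      2         0    Bio       CS
2     18         5     CS  Physics
3      8         9   Math  Physics
4     24         8    Bio     Econ
group by course, mean of absences:
course
Bio     4.0
CS      5.0
Math    8.5
Name: absences, dtype: float64
Taking the value at index 'Bio' gives 4.0.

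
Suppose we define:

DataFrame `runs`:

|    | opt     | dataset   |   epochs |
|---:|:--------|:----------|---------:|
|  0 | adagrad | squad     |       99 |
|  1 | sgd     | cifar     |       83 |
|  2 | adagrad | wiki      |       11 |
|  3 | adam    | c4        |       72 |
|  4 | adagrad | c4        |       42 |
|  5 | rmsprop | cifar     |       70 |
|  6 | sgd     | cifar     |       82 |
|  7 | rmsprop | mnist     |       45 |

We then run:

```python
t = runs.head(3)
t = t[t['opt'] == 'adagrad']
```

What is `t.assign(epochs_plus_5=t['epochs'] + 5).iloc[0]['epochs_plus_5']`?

104

take first 3 rows:
       opt dataset  epochs
0  adagrad   squad      99
1      sgd   cifar      83
2  adagrad    wiki      11
filter rows where opt == 'adagrad':
       opt dataset  epochs
0  adagrad   squad      99
2  adagrad    wiki      11
add column epochs_plus_5 = t['epochs'] + 5:
       opt dataset  epochs  epochs_plus_5
0  adagrad   squad      99            104
2  adagrad    wiki      11             16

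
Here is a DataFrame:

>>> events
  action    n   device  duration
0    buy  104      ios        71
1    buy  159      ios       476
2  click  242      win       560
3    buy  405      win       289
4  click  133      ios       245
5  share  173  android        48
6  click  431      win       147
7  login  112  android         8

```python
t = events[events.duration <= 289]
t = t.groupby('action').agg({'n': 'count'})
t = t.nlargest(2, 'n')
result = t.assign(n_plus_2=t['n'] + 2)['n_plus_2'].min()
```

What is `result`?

4

filter rows where duration <= 289:
  action    n   device  duration
0    buy  104      ios        71
3    buy  405      win       289
4  click  133      ios       245
5  share  173  android        48
6  click  431      win       147
7  login  112  android         8
group by action, count of n:
        n
action   
buy     2
click   2
login   1
share   1
take 2 rows with largest n:
        n
action   
buy     2
click   2
add column n_plus_2 = t['n'] + 2:
        n  n_plus_2
action             
buy     2         4
click   2         4
min of column 'n_plus_2' → 4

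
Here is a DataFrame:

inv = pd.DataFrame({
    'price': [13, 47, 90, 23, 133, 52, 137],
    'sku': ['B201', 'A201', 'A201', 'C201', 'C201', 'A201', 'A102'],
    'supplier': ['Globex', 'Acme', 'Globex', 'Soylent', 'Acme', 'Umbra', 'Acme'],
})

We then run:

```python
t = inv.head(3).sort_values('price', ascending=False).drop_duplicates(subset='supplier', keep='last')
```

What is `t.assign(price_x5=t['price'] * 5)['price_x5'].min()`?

take first 3 rows:
   price   sku supplier
0     13  B201   Globex
1     47  A201     Acme
2     90  A201   Globex
sort by price descending:
   price   sku supplier
2     90  A201   Globex
1     47  A201     Acme
0     13  B201   Globex
drop duplicate supplier (keep=last):
   price   sku supplier
1     47  A201     Acme
0     13  B201   Globex
add column price_x5 = t['price'] * 5:
   price   sku supplier  price_x5
1     47  A201     Acme       235
0     13  B201   Globex        65
Taking the min of column 'price_x5' gives 65.

65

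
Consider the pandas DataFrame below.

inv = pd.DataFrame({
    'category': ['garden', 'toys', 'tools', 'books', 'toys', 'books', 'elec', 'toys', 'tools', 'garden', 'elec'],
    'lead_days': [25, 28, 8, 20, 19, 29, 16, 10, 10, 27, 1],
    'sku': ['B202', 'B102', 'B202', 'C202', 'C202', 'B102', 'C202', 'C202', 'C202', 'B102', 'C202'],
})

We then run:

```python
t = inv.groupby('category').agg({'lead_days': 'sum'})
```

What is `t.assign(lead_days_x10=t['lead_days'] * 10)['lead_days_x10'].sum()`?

group by category, sum of lead_days:
          lead_days
category           
books            49
elec             17
garden           52
tools            18
toys             57
add column lead_days_x10 = t['lead_days'] * 10:
          lead_days  lead_days_x10
category                          
books            49            490
elec             17            170
garden           52            520
tools            18            180
toys             57            570
Finally, sum of column 'lead_days_x10' = 1930.

1930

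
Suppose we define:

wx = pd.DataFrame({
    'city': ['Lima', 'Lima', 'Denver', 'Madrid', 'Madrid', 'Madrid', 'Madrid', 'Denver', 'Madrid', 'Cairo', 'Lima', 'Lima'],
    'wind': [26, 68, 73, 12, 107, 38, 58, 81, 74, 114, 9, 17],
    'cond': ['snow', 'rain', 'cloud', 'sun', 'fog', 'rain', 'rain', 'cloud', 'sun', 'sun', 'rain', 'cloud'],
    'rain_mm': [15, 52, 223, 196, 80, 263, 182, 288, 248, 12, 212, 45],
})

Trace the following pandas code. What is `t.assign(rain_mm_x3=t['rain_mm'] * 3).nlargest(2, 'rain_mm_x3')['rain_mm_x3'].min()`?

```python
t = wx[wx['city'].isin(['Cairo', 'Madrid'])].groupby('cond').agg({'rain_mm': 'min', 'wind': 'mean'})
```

240

filter rows where city in ['Cairo', 'Madrid']:
     city  wind  cond  rain_mm
3  Madrid    12   sun      196
4  Madrid   107   fog       80
5  Madrid    38  rain      263
6  Madrid    58  rain      182
8  Madrid    74   sun      248
9   Cairo   114   sun       12
group by cond: min(rain_mm), mean(wind):
      rain_mm        wind
cond                     
fog        80  107.000000
rain      182   48.000000
sun        12   66.666667
add column rain_mm_x3 = t['rain_mm'] * 3:
      rain_mm        wind  rain_mm_x3
cond                                 
fog        80  107.000000         240
rain      182   48.000000         546
sun        12   66.666667          36
take 2 rows with largest rain_mm_x3:
      rain_mm   wind  rain_mm_x3
cond                            
rain      182   48.0         546
fog        80  107.0         240
So min() = 240.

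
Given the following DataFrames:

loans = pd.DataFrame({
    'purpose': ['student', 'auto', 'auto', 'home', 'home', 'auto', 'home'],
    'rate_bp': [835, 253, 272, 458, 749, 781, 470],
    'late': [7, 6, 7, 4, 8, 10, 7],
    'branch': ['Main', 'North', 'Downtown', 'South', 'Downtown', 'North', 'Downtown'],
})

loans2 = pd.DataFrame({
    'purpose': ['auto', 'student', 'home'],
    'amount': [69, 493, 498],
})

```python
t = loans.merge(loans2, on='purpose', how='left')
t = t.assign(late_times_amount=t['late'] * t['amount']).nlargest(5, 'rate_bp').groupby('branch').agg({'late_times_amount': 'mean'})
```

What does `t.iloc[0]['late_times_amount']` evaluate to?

3735.0

merge on 'purpose' (how='left') → 7 rows:
   purpose  rate_bp  late    branch  amount
0  student      835     7      Main     493
1     auto      253     6     North      69
2     auto      272     7  Downtown      69
3     home      458     4     South     498
4     home      749     8  Downtown     498
5     auto      781    10     North      69
6     home      470     7  Downtown     498
add column late_times_amount = t['late'] * t['amount']:
   purpose  rate_bp  late    branch  amount  late_times_amount
0  student      835     7      Main     493               3451
1     auto      253     6     North      69                414
2     auto      272     7  Downtown      69                483
3     home      458     4     South     498               1992
4     home      749     8  Downtown     498               3984
5     auto      781    10     North      69                690
6     home      470     7  Downtown     498               3486
take 5 rows with largest rate_bp:
   purpose  rate_bp  late    branch  amount  late_times_amount
0  student      835     7      Main     493               3451
5     auto      781    10     North      69                690
4     home      749     8  Downtown     498               3984
6     home      470     7  Downtown     498               3486
3     home      458     4     South     498               1992
group by branch, mean of late_times_amount:
          late_times_amount
branch                     
Downtown             3735.0
Main                 3451.0
North                 690.0
South                1992.0
Hence 3735.0.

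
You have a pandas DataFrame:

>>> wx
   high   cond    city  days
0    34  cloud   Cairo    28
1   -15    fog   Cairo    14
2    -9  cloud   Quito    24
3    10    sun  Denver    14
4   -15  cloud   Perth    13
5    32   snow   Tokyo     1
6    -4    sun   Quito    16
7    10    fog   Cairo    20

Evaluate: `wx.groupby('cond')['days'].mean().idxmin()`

snow

group by cond, mean of days:
cond
cloud    21.666667
fog      17.000000
snow      1.000000
sun      15.000000
Name: days, dtype: float64
Taking the label with the smallest value gives snow.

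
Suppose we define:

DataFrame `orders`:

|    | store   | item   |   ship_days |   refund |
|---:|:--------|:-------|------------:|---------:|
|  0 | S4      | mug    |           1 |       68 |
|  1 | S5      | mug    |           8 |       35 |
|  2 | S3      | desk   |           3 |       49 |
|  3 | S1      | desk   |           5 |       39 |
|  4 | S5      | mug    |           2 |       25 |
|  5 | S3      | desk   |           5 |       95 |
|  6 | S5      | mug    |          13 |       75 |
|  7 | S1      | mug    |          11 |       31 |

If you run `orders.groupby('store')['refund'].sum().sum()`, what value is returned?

group by store, sum of refund:
store
S1     70
S3    144
S4     68
S5    135
Name: refund, dtype: int64
The sum of the resulting series is 417.

417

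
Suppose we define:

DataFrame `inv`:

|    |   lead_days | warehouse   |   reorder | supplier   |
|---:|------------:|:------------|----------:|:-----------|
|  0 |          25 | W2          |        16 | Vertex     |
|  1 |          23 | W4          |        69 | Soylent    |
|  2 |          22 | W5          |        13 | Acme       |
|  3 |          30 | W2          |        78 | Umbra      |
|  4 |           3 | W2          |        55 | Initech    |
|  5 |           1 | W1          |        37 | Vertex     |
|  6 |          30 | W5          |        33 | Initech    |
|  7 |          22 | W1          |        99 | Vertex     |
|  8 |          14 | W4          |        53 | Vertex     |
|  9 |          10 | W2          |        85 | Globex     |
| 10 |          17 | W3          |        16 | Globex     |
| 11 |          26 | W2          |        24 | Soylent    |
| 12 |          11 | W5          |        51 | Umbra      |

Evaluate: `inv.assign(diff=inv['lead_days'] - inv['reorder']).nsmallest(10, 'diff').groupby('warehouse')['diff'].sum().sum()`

add column diff = inv['lead_days'] - inv['reorder']:
    lead_days warehouse  reorder supplier  diff
0          25        W2       16   Vertex     9
1          23        W4       69  Soylent   -46
2          22        W5       13     Acme     9
3          30        W2       78    Umbra   -48
4           3        W2       55  Initech   -52
5           1        W1       37   Vertex   -36
6          30        W5       33  Initech    -3
7          22        W1       99   Vertex   -77
8          14        W4       53   Vertex   -39
9          10        W2       85   Globex   -75
10         17        W3       16   Globex     1
11         26        W2       24  Soylent     2
12         11        W5       51    Umbra   -40
take 10 rows with smallest diff:
    lead_days warehouse  reorder supplier  diff
7          22        W1       99   Vertex   -77
9          10        W2       85   Globex   -75
4           3        W2       55  Initech   -52
3          30        W2       78    Umbra   -48
1          23        W4       69  Soylent   -46
12         11        W5       51    Umbra   -40
8          14        W4       53   Vertex   -39
5           1        W1       37   Vertex   -36
6          30        W5       33  Initech    -3
10         17        W3       16   Globex     1
group by warehouse, sum of diff:
warehouse
W1   -113
W2   -175
W3      1
W4    -85
W5    -43
Name: diff, dtype: int64
The sum of the resulting series is -415.

-415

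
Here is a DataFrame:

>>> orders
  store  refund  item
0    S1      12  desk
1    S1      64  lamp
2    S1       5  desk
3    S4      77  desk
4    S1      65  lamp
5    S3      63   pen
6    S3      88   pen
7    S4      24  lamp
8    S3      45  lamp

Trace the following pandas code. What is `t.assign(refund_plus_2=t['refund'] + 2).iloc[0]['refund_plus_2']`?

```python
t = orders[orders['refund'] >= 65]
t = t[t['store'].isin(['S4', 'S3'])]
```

filter rows where refund >= 65:
  store  refund  item
3    S4      77  desk
4    S1      65  lamp
6    S3      88   pen
filter rows where store in ['S4', 'S3']:
  store  refund  item
3    S4      77  desk
6    S3      88   pen
add column refund_plus_2 = t['refund'] + 2:
  store  refund  item  refund_plus_2
3    S4      77  desk             79
6    S3      88   pen             90

79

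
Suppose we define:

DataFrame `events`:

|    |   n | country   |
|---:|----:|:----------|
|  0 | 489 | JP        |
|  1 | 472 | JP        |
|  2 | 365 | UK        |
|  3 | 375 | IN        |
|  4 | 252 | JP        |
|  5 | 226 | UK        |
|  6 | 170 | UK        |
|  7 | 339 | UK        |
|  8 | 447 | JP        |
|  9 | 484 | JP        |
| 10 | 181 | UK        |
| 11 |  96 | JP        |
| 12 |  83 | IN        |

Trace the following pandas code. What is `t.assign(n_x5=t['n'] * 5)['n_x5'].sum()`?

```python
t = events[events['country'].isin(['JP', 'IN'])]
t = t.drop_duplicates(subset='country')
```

4320

filter rows where country in ['JP', 'IN']:
      n country
0   489      JP
1   472      JP
3   375      IN
4   252      JP
8   447      JP
9   484      JP
11   96      JP
12   83      IN
drop duplicate country (keep=first):
     n country
0  489      JP
3  375      IN
add column n_x5 = t['n'] * 5:
     n country  n_x5
0  489      JP  2445
3  375      IN  1875
The sum of column 'n_x5' is 4320.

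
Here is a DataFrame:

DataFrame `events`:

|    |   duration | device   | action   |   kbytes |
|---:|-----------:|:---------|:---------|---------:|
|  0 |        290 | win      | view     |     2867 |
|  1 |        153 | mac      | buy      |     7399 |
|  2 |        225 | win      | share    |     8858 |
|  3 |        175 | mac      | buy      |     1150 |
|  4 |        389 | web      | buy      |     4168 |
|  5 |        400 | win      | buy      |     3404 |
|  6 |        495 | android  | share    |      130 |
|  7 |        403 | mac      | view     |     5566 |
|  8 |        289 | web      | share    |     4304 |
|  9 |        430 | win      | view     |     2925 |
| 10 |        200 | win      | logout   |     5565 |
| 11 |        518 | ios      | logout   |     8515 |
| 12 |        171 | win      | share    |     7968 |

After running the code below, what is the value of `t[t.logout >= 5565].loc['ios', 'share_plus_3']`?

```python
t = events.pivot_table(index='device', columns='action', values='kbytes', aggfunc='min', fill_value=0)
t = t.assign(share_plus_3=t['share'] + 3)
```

3

pivot: rows=device, cols=action, min(kbytes):
action    buy  logout  share  view
device                            
android     0       0    130     0
ios         0    8515      0     0
mac      1150       0      0  5566
web      4168       0   4304     0
win      3404    5565   7968  2867
add column share_plus_3 = t['share'] + 3:
action    buy  logout  share  view  share_plus_3
device                                          
android     0       0    130     0           133
ios         0    8515      0     0             3
mac      1150       0      0  5566             3
web      4168       0   4304     0          4307
win      3404    5565   7968  2867          7971
filter rows where logout >= 5565:
action   buy  logout  share  view  share_plus_3
device                                         
ios        0    8515      0     0             3
win     3404    5565   7968  2867          7971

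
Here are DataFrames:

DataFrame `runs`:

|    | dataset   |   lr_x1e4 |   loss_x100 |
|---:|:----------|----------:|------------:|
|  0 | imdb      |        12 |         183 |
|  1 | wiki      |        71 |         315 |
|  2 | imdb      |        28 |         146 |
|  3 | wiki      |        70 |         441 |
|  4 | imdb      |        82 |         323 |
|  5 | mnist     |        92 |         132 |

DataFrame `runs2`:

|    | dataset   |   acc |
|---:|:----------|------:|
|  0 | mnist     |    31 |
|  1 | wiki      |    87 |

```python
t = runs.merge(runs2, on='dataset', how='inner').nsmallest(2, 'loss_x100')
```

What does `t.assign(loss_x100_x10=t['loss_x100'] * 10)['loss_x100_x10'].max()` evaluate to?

3150

merge on 'dataset' (how='inner') → 3 rows:
  dataset  lr_x1e4  loss_x100  acc
0    wiki       71        315   87
1    wiki       70        441   87
2   mnist       92        132   31
take 2 rows with smallest loss_x100:
  dataset  lr_x1e4  loss_x100  acc
2   mnist       92        132   31
0    wiki       71        315   87
add column loss_x100_x10 = t['loss_x100'] * 10:
  dataset  lr_x1e4  loss_x100  acc  loss_x100_x10
2   mnist       92        132   31           1320
0    wiki       71        315   87           3150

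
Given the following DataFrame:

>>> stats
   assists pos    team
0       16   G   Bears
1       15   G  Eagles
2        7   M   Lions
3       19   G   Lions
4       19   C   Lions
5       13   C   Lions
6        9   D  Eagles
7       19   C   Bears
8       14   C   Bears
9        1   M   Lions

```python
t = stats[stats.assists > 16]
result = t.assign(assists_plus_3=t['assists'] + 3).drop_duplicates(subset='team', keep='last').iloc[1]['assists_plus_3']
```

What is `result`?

22

filter rows where assists > 16:
   assists pos   team
3       19   G  Lions
4       19   C  Lions
7       19   C  Bears
add column assists_plus_3 = t['assists'] + 3:
   assists pos   team  assists_plus_3
3       19   G  Lions              22
4       19   C  Lions              22
7       19   C  Bears              22
drop duplicate team (keep=last):
   assists pos   team  assists_plus_3
4       19   C  Lions              22
7       19   C  Bears              22
The value at position 1, column 'assists_plus_3' is 22.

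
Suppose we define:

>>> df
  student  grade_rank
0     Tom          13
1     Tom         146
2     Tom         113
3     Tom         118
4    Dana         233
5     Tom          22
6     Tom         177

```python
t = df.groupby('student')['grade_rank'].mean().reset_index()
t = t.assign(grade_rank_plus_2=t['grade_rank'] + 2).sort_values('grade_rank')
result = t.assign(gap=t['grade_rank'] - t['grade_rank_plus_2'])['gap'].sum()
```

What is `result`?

group by student, mean of grade_rank:
student
Dana    233.000000
Tom      98.166667
Name: grade_rank, dtype: float64
reset_index():
  student  grade_rank
0    Dana  233.000000
1     Tom   98.166667
add column grade_rank_plus_2 = t['grade_rank'] + 2:
  student  grade_rank  grade_rank_plus_2
0    Dana  233.000000         235.000000
1     Tom   98.166667         100.166667
sort by grade_rank:
  student  grade_rank  grade_rank_plus_2
1     Tom   98.166667         100.166667
0    Dana  233.000000         235.000000
add column gap = t['grade_rank'] - t['grade_rank_plus_2']:
  student  grade_rank  grade_rank_plus_2  gap
1     Tom   98.166667         100.166667 -2.0
0    Dana  233.000000         235.000000 -2.0
The sum of column 'gap' is -4.0.

-4.0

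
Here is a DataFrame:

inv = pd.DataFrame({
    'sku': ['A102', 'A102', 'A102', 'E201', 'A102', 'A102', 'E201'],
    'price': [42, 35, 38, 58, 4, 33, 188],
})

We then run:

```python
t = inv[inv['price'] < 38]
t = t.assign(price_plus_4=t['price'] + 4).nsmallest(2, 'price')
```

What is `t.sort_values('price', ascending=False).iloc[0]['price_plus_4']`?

37

filter rows where price < 38:
    sku  price
1  A102     35
4  A102      4
5  A102     33
add column price_plus_4 = t['price'] + 4:
    sku  price  price_plus_4
1  A102     35            39
4  A102      4             8
5  A102     33            37
take 2 rows with smallest price:
    sku  price  price_plus_4
4  A102      4             8
5  A102     33            37
sort by price descending:
    sku  price  price_plus_4
5  A102     33            37
4  A102      4             8
So iloc[0]['price_plus_4'] = 37.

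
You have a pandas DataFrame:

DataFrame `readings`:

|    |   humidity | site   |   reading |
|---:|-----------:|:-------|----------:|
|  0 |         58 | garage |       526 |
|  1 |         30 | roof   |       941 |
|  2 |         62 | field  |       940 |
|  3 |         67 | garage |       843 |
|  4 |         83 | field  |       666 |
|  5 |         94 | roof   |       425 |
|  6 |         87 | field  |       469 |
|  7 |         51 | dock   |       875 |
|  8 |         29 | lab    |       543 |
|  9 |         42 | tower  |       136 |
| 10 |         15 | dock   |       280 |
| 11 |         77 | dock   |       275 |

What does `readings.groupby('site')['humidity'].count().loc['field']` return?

3

group by site, count of humidity:
site
dock      3
field     3
garage    2
lab       1
roof      2
tower     1
Name: humidity, dtype: int64
Taking the value at index 'field' gives 3.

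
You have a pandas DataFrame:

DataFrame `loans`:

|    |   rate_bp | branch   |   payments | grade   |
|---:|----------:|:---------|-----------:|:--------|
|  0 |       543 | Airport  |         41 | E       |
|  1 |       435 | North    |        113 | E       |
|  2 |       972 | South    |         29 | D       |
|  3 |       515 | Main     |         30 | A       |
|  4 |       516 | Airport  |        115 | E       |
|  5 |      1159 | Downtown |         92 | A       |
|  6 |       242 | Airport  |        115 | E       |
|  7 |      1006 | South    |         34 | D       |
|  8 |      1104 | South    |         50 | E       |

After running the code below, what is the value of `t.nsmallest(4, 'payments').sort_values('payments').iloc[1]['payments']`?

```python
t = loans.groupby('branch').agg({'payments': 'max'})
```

group by branch, max of payments:
          payments
branch            
Airport        115
Downtown        92
Main            30
North          113
South           50
take 4 rows with smallest payments:
          payments
branch            
Main            30
South           50
Downtown        92
North          113
sort by payments:
          payments
branch            
Main            30
South           50
Downtown        92
North          113
value at position 1, column 'payments' → 50

50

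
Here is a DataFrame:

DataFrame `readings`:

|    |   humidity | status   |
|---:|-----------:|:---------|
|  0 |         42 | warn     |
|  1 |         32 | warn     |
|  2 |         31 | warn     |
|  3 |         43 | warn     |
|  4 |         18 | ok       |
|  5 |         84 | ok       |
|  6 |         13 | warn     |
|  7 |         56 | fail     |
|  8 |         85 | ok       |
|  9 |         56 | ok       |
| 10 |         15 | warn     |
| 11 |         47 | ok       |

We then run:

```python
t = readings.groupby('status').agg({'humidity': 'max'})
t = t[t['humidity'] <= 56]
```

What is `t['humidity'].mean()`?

49.5

group by status, max of humidity:
        humidity
status          
fail          56
ok            85
warn          43
filter rows where humidity <= 56:
        humidity
status          
fail          56
warn          43
So mean() = 49.5.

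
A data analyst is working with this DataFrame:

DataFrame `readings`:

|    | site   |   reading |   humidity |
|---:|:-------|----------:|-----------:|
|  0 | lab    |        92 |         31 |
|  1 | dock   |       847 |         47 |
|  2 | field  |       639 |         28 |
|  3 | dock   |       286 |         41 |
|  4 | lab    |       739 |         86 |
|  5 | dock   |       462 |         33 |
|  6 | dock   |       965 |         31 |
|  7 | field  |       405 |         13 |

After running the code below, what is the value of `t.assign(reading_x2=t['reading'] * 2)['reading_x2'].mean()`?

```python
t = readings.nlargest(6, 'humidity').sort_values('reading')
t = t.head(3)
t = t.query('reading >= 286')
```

take 6 rows with largest humidity:
   site  reading  humidity
4   lab      739        86
1  dock      847        47
3  dock      286        41
5  dock      462        33
0   lab       92        31
6  dock      965        31
sort by reading:
   site  reading  humidity
0   lab       92        31
3  dock      286        41
5  dock      462        33
4   lab      739        86
1  dock      847        47
6  dock      965        31
take first 3 rows:
   site  reading  humidity
0   lab       92        31
3  dock      286        41
5  dock      462        33
filter rows where reading >= 286:
   site  reading  humidity
3  dock      286        41
5  dock      462        33
add column reading_x2 = t['reading'] * 2:
   site  reading  humidity  reading_x2
3  dock      286        41         572
5  dock      462        33         924
Taking the mean of column 'reading_x2' gives 748.0.

748.0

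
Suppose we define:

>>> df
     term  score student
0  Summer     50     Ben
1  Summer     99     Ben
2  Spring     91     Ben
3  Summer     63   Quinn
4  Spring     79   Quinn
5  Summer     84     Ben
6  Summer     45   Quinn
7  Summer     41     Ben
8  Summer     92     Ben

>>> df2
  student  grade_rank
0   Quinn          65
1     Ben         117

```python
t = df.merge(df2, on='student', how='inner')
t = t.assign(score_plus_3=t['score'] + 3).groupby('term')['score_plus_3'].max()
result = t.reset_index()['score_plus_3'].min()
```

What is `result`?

94

merge on 'student' (how='inner') → 9 rows:
     term  score student  grade_rank
0  Summer     50     Ben         117
1  Summer     99     Ben         117
2  Spring     91     Ben         117
3  Summer     63   Quinn          65
4  Spring     79   Quinn          65
5  Summer     84     Ben         117
6  Summer     45   Quinn          65
7  Summer     41     Ben         117
8  Summer     92     Ben         117
add column score_plus_3 = t['score'] + 3:
     term  score student  grade_rank  score_plus_3
0  Summer     50     Ben         117            53
1  Summer     99     Ben         117           102
2  Spring     91     Ben         117            94
3  Summer     63   Quinn          65            66
4  Spring     79   Quinn          65            82
5  Summer     84     Ben         117            87
6  Summer     45   Quinn          65            48
7  Summer     41     Ben         117            44
8  Summer     92     Ben         117            95
group by term, max of score_plus_3:
term
Spring     94
Summer    102
Name: score_plus_3, dtype: int64
reset_index():
     term  score_plus_3
0  Spring            94
1  Summer           102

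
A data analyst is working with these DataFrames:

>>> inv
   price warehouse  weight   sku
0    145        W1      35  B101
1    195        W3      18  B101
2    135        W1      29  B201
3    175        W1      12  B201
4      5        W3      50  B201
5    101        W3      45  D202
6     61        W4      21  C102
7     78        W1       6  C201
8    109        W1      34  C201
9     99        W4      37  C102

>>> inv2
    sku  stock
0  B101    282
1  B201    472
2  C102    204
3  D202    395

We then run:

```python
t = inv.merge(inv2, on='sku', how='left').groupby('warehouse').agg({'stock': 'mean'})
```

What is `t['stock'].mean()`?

merge on 'sku' (how='left') → 10 rows:
   price warehouse  weight   sku  stock
0    145        W1      35  B101  282.0
1    195        W3      18  B101  282.0
2    135        W1      29  B201  472.0
3    175        W1      12  B201  472.0
4      5        W3      50  B201  472.0
5    101        W3      45  D202  395.0
6     61        W4      21  C102  204.0
7     78        W1       6  C201    NaN
8    109        W1      34  C201    NaN
9     99        W4      37  C102  204.0
group by warehouse, mean of stock:
                stock
warehouse            
W1         408.666667
W3         383.000000
W4         204.000000

331.888888889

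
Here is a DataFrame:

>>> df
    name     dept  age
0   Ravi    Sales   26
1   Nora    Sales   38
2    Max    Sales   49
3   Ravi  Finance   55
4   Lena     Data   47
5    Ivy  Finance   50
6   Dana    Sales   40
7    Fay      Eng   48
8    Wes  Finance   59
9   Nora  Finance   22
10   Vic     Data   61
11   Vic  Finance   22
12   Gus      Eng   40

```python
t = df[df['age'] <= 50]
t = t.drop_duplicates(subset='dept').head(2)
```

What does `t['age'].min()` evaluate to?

26

filter rows where age <= 50:
    name     dept  age
0   Ravi    Sales   26
1   Nora    Sales   38
2    Max    Sales   49
4   Lena     Data   47
5    Ivy  Finance   50
6   Dana    Sales   40
7    Fay      Eng   48
9   Nora  Finance   22
11   Vic  Finance   22
12   Gus      Eng   40
drop duplicate dept (keep=first):
   name     dept  age
0  Ravi    Sales   26
4  Lena     Data   47
5   Ivy  Finance   50
7   Fay      Eng   48
take first 2 rows:
   name   dept  age
0  Ravi  Sales   26
4  Lena   Data   47
Then the min of column 'age': 26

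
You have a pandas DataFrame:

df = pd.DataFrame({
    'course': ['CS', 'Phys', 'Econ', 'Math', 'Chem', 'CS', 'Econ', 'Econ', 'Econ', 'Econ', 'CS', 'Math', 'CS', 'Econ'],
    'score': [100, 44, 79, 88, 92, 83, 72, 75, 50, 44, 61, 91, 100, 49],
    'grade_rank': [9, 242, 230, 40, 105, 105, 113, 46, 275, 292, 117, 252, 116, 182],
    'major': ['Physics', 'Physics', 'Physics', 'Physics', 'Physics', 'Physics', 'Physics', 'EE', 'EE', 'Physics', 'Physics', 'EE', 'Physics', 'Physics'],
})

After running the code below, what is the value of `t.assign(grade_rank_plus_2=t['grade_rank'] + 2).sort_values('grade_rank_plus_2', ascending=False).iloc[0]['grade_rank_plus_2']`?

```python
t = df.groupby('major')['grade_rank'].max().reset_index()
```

294

group by major, max of grade_rank:
major
EE         275
Physics    292
Name: grade_rank, dtype: int64
reset_index():
     major  grade_rank
0       EE         275
1  Physics         292
add column grade_rank_plus_2 = t['grade_rank'] + 2:
     major  grade_rank  grade_rank_plus_2
0       EE         275                277
1  Physics         292                294
sort by grade_rank_plus_2 descending:
     major  grade_rank  grade_rank_plus_2
1  Physics         292                294
0       EE         275                277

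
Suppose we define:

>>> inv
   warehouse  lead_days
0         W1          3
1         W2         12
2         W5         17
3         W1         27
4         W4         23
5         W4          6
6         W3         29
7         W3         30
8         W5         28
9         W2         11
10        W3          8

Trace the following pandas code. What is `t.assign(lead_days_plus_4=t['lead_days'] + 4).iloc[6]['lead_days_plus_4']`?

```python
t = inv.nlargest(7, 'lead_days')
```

take 7 rows with largest lead_days:
  warehouse  lead_days
7        W3         30
6        W3         29
8        W5         28
3        W1         27
4        W4         23
2        W5         17
1        W2         12
add column lead_days_plus_4 = t['lead_days'] + 4:
  warehouse  lead_days  lead_days_plus_4
7        W3         30                34
6        W3         29                33
8        W5         28                32
3        W1         27                31
4        W4         23                27
2        W5         17                21
1        W2         12                16
Then the value at position 6, column 'lead_days_plus_4': 16

16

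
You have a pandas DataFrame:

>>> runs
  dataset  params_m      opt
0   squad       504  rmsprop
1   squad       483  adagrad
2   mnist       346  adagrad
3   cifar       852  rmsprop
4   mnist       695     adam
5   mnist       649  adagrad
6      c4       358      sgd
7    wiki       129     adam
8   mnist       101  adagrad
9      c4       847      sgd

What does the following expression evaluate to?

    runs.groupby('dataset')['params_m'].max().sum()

3027

group by dataset, max of params_m:
dataset
c4       847
cifar    852
mnist    695
squad    504
wiki     129
Name: params_m, dtype: int64
Then the sum of the resulting series: 3027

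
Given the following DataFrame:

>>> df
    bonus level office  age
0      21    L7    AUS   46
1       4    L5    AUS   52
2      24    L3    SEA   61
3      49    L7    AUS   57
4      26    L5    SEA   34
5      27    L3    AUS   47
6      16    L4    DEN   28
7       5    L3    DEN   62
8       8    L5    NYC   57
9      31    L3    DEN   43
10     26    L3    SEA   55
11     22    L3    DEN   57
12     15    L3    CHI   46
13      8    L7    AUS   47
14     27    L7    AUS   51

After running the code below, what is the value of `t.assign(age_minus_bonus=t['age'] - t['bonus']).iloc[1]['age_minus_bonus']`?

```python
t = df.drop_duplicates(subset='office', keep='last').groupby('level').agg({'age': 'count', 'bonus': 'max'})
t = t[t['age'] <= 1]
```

-26

drop duplicate office (keep=last):
    bonus level office  age
8       8    L5    NYC   57
10     26    L3    SEA   55
11     22    L3    DEN   57
12     15    L3    CHI   46
14     27    L7    AUS   51
group by level: count(age), max(bonus):
       age  bonus
level            
L3       3     26
L5       1      8
L7       1     27
filter rows where age <= 1:
       age  bonus
level            
L5       1      8
L7       1     27
add column age_minus_bonus = t['age'] - t['bonus']:
       age  bonus  age_minus_bonus
level                             
L5       1      8               -7
L7       1     27              -26
Finally, value at position 1, column 'age_minus_bonus' = -26.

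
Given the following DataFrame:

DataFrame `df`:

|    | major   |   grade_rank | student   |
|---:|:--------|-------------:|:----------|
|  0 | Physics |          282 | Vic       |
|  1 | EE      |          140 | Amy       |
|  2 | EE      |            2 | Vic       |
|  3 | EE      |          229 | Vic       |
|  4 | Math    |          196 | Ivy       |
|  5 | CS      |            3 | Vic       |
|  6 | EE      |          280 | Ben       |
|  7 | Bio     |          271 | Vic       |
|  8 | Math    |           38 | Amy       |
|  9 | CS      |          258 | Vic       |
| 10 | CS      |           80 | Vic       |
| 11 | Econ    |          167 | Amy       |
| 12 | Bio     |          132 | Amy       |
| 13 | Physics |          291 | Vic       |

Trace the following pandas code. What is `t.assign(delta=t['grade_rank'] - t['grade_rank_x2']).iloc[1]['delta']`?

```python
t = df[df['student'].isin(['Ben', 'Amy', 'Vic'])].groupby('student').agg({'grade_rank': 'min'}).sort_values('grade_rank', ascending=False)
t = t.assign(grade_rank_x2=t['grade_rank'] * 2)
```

-38

filter rows where student in ['Ben', 'Amy', 'Vic']:
      major  grade_rank student
0   Physics         282     Vic
1        EE         140     Amy
2        EE           2     Vic
3        EE         229     Vic
5        CS           3     Vic
6        EE         280     Ben
7       Bio         271     Vic
8      Math          38     Amy
9        CS         258     Vic
10       CS          80     Vic
11     Econ         167     Amy
12      Bio         132     Amy
13  Physics         291     Vic
group by student, min of grade_rank:
         grade_rank
student            
Amy              38
Ben             280
Vic               2
sort by grade_rank descending:
         grade_rank
student            
Ben             280
Amy              38
Vic               2
add column grade_rank_x2 = t['grade_rank'] * 2:
         grade_rank  grade_rank_x2
student                           
Ben             280            560
Amy              38             76
Vic               2              4
add column delta = t['grade_rank'] - t['grade_rank_x2']:
         grade_rank  grade_rank_x2  delta
student                                  
Ben             280            560   -280
Amy              38             76    -38
Vic               2              4     -2
Then the value at position 1, column 'delta': -38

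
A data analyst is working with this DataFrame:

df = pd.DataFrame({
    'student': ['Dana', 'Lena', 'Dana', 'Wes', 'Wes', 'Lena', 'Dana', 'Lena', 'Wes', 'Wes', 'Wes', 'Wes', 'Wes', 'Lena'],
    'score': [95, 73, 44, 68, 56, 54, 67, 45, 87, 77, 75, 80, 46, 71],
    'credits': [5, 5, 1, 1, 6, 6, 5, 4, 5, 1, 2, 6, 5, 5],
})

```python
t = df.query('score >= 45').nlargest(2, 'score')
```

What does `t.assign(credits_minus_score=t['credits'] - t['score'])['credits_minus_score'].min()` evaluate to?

filter rows where score >= 45:
   student  score  credits
0     Dana     95        5
1     Lena     73        5
3      Wes     68        1
4      Wes     56        6
5     Lena     54        6
6     Dana     67        5
7     Lena     45        4
8      Wes     87        5
9      Wes     77        1
10     Wes     75        2
11     Wes     80        6
12     Wes     46        5
13    Lena     71        5
take 2 rows with largest score:
  student  score  credits
0    Dana     95        5
8     Wes     87        5
add column credits_minus_score = t['credits'] - t['score']:
  student  score  credits  credits_minus_score
0    Dana     95        5                  -90
8     Wes     87        5                  -82
Hence -90.

-90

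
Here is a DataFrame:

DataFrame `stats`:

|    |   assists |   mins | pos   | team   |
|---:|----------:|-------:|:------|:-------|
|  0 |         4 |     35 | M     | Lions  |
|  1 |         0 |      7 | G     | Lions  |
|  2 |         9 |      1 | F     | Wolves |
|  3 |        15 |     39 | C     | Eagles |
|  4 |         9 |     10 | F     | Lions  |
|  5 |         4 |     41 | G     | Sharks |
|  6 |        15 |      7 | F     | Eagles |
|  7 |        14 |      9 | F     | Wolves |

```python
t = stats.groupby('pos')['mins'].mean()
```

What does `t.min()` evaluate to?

6.75

group by pos, mean of mins:
pos
C    39.00
F     6.75
G    24.00
M    35.00
Name: mins, dtype: float64
Finally, min of the resulting series = 6.75.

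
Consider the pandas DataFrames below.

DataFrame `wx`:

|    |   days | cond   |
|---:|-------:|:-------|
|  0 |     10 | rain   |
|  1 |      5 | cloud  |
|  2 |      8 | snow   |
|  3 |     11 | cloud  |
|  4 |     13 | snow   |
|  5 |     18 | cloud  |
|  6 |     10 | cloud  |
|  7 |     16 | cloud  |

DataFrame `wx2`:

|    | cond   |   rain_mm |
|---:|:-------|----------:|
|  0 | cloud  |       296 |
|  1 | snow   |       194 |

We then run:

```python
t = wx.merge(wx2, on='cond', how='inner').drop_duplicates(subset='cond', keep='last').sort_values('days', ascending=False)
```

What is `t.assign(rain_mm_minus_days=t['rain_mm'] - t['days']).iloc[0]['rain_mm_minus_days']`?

merge on 'cond' (how='inner') → 7 rows:
   days   cond  rain_mm
0     5  cloud      296
1     8   snow      194
2    11  cloud      296
3    13   snow      194
4    18  cloud      296
5    10  cloud      296
6    16  cloud      296
drop duplicate cond (keep=last):
   days   cond  rain_mm
3    13   snow      194
6    16  cloud      296
sort by days descending:
   days   cond  rain_mm
6    16  cloud      296
3    13   snow      194
add column rain_mm_minus_days = t['rain_mm'] - t['days']:
   days   cond  rain_mm  rain_mm_minus_days
6    16  cloud      296                 280
3    13   snow      194                 181

280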